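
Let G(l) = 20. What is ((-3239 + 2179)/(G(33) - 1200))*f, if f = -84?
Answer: -4452/59 ≈ -75.458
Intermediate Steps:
((-3239 + 2179)/(G(33) - 1200))*f = ((-3239 + 2179)/(20 - 1200))*(-84) = -1060/(-1180)*(-84) = -1060*(-1/1180)*(-84) = (53/59)*(-84) = -4452/59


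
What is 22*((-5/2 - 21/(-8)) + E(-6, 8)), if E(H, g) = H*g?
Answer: -4213/4 ≈ -1053.3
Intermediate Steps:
22*((-5/2 - 21/(-8)) + E(-6, 8)) = 22*((-5/2 - 21/(-8)) - 6*8) = 22*((-5*1/2 - 21*(-1/8)) - 48) = 22*((-5/2 + 21/8) - 48) = 22*(1/8 - 48) = 22*(-383/8) = -4213/4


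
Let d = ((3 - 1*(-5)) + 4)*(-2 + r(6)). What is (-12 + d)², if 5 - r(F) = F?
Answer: 2304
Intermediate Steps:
r(F) = 5 - F
d = -36 (d = ((3 - 1*(-5)) + 4)*(-2 + (5 - 1*6)) = ((3 + 5) + 4)*(-2 + (5 - 6)) = (8 + 4)*(-2 - 1) = 12*(-3) = -36)
(-12 + d)² = (-12 - 36)² = (-48)² = 2304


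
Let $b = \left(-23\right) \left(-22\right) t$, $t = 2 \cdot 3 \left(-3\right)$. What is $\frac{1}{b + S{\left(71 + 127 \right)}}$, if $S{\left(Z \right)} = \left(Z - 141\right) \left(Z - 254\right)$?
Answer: $- \frac{1}{12300} \approx -8.1301 \cdot 10^{-5}$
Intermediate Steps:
$t = -18$ ($t = 6 \left(-3\right) = -18$)
$S{\left(Z \right)} = \left(-254 + Z\right) \left(-141 + Z\right)$ ($S{\left(Z \right)} = \left(-141 + Z\right) \left(-254 + Z\right) = \left(-254 + Z\right) \left(-141 + Z\right)$)
$b = -9108$ ($b = \left(-23\right) \left(-22\right) \left(-18\right) = 506 \left(-18\right) = -9108$)
$\frac{1}{b + S{\left(71 + 127 \right)}} = \frac{1}{-9108 + \left(35814 + \left(71 + 127\right)^{2} - 395 \left(71 + 127\right)\right)} = \frac{1}{-9108 + \left(35814 + 198^{2} - 78210\right)} = \frac{1}{-9108 + \left(35814 + 39204 - 78210\right)} = \frac{1}{-9108 - 3192} = \frac{1}{-12300} = - \frac{1}{12300}$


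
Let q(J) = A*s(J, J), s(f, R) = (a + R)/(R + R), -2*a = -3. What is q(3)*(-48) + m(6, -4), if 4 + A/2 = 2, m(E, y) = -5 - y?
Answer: 143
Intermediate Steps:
a = 3/2 (a = -½*(-3) = 3/2 ≈ 1.5000)
s(f, R) = (3/2 + R)/(2*R) (s(f, R) = (3/2 + R)/(R + R) = (3/2 + R)/((2*R)) = (3/2 + R)*(1/(2*R)) = (3/2 + R)/(2*R))
A = -4 (A = -8 + 2*2 = -8 + 4 = -4)
q(J) = -(3 + 2*J)/J
q(3)*(-48) + m(6, -4) = (-2 - 3/3)*(-48) + (-5 - 1*(-4)) = (-2 - 3*⅓)*(-48) + (-5 + 4) = (-2 - 1)*(-48) - 1 = -3*(-48) - 1 = 144 - 1 = 143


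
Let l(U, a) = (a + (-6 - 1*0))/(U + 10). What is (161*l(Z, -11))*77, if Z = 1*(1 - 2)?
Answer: -210749/9 ≈ -23417.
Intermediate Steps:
Z = -1 (Z = 1*(-1) = -1)
l(U, a) = (-6 + a)/(10 + U) (l(U, a) = (a + (-6 + 0))/(10 + U) = (a - 6)/(10 + U) = (-6 + a)/(10 + U))
(161*l(Z, -11))*77 = (161*((-6 - 11)/(10 - 1)))*77 = (161*(-17/9))*77 = -2737/9*77 = -210749/9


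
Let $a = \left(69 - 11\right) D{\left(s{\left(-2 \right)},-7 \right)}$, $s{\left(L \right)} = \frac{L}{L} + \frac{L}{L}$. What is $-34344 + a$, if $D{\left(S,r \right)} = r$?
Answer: $-34750$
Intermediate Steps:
$s{\left(L \right)} = 2$ ($s{\left(L \right)} = 1 + 1 = 2$)
$a = -406$ ($a = \left(69 - 11\right) \left(-7\right) = 58 \left(-7\right) = -406$)
$-34344 + a = -34344 - 406 = -34750$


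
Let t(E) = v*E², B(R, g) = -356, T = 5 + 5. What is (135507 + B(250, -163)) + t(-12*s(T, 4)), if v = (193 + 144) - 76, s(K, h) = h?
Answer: 736495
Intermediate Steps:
T = 10
v = 261 (v = 337 - 76 = 261)
t(E) = 261*E²
(135507 + B(250, -163)) + t(-12*s(T, 4)) = (135507 - 356) + 261*(-12*4)² = 135151 + 261*(-48)² = 135151 + 261*2304 = 135151 + 601344 = 736495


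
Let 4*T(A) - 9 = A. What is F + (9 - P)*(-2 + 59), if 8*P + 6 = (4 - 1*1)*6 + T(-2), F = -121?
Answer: 9409/32 ≈ 294.03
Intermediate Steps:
T(A) = 9/4 + A/4
P = 55/32 (P = -¾ + ((4 - 1*1)*6 + (9/4 + (¼)*(-2)))/8 = -¾ + ((4 - 1)*6 + (9/4 - ½))/8 = -¾ + (3*6 + 7/4)/8 = -¾ + (18 + 7/4)/8 = -¾ + (⅛)*(79/4) = -¾ + 79/32 = 55/32 ≈ 1.7188)
F + (9 - P)*(-2 + 59) = -121 + (9 - 1*55/32)*(-2 + 59) = -121 + (9 - 55/32)*57 = -121 + (233/32)*57 = -121 + 13281/32 = 9409/32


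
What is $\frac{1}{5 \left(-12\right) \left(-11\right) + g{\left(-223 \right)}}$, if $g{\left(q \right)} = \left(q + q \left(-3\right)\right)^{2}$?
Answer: $\frac{1}{199576} \approx 5.0106 \cdot 10^{-6}$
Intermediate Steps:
$g{\left(q \right)} = 4 q^{2}$ ($g{\left(q \right)} = \left(q - 3 q\right)^{2} = \left(- 2 q\right)^{2} = 4 q^{2}$)
$\frac{1}{5 \left(-12\right) \left(-11\right) + g{\left(-223 \right)}} = \frac{1}{5 \left(-12\right) \left(-11\right) + 4 \left(-223\right)^{2}} = \frac{1}{\left(-60\right) \left(-11\right) + 4 \cdot 49729} = \frac{1}{660 + 198916} = \frac{1}{199576}$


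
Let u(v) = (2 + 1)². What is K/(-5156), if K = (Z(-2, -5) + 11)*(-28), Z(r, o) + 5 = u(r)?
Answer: 105/1289 ≈ 0.081458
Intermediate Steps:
u(v) = 9 (u(v) = 3² = 9)
Z(r, o) = 4 (Z(r, o) = -5 + 9 = 4)
K = -420 (K = (4 + 11)*(-28) = 15*(-28) = -420)
K/(-5156) = -420/(-5156) = -420*(-1/5156) = 105/1289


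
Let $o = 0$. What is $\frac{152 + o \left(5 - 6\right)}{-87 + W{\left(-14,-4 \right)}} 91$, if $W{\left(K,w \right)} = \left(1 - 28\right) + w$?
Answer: $- \frac{6916}{59} \approx -117.22$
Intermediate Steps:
$W{\left(K,w \right)} = -27 + w$ ($W{\left(K,w \right)} = \left(1 - 28\right) + w = -27 + w$)
$\frac{152 + o \left(5 - 6\right)}{-87 + W{\left(-14,-4 \right)}} 91 = \frac{152 + 0 \left(5 - 6\right)}{-87 - 31} \cdot 91 = \frac{152 + 0 \left(-1\right)}{-87 - 31} \cdot 91 = \frac{152 + 0}{-118} \cdot 91 = 152 \left(- \frac{1}{118}\right) 91 = \left(- \frac{76}{59}\right) 91 = - \frac{6916}{59}$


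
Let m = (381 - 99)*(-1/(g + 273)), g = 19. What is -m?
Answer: 141/146 ≈ 0.96575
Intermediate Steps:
m = -141/146 (m = (381 - 99)*(-1/(19 + 273)) = 282*(-1/292) = -141/146 ≈ -0.96575)
-m = -1*(-141/146) = 141/146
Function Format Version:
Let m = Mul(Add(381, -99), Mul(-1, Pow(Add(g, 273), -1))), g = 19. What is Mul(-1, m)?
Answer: Rational(141, 146) ≈ 0.96575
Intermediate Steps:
m = Rational(-141, 146) (m = Mul(Add(381, -99), Mul(-1, Pow(Add(19, 273), -1))) = Mul(282, Mul(-1, Pow(292, -1))) = Mul(282, Mul(-1, Rational(1, 292))) = Mul(282, Rational(-1, 292)) = Rational(-141, 146) ≈ -0.96575)
Mul(-1, m) = Mul(-1, Rational(-141, 146)) = Rational(141, 146)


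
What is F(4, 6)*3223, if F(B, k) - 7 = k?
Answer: 41899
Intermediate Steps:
F(B, k) = 7 + k
F(4, 6)*3223 = (7 + 6)*3223 = 13*3223 = 41899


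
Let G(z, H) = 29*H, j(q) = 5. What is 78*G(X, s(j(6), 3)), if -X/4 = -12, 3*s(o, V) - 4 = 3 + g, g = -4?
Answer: 2262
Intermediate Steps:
s(o, V) = 1 (s(o, V) = 4/3 + (3 - 4)/3 = 4/3 + (⅓)*(-1) = 4/3 - ⅓ = 1)
X = 48 (X = -4*(-12) = 48)
78*G(X, s(j(6), 3)) = 78*(29*1) = 78*29 = 2262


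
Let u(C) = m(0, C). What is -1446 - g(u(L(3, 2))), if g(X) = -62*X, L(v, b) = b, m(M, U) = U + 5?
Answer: -1012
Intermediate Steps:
m(M, U) = 5 + U
u(C) = 5 + C
-1446 - g(u(L(3, 2))) = -1446 - (-62)*(5 + 2) = -1446 - (-62)*7 = -1446 - 1*(-434) = -1446 + 434 = -1012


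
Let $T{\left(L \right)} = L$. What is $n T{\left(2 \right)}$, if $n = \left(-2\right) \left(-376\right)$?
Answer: $1504$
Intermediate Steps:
$n = 752$
$n T{\left(2 \right)} = 752 \cdot 2 = 1504$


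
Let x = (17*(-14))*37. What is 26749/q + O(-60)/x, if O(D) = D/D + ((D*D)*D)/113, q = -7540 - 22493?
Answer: -2876229593/4269311082 ≈ -0.67370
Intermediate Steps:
q = -30033
O(D) = 1 + D³/113 (O(D) = 1 + (D²*D)*(1/113) = 1 + D³*(1/113) = 1 + D³/113)
x = -8806 (x = -238*37 = -8806)
26749/q + O(-60)/x = 26749/(-30033) + (1 + (1/113)*(-60)³)/(-8806) = 26749*(-1/30033) + (1 + (1/113)*(-216000))*(-1/8806) = -26749/30033 + (1 - 216000/113)*(-1/8806) = -26749/30033 - 215887/113*(-1/8806) = -26749/30033 + 30841/142154 = -2876229593/4269311082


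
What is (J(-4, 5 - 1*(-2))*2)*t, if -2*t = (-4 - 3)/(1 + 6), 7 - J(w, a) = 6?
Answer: 1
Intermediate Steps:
J(w, a) = 1 (J(w, a) = 7 - 1*6 = 7 - 6 = 1)
t = ½ (t = -(-4 - 3)/(2*(1 + 6)) = -(-7)/(2*7) = -½*(-1) = ½ ≈ 0.50000)
(J(-4, 5 - 1*(-2))*2)*t = (1*2)*(½) = 2*(½) = 1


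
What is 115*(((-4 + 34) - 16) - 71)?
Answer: -6555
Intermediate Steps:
115*(((-4 + 34) - 16) - 71) = 115*((30 - 16) - 71) = 115*(14 - 71) = 115*(-57) = -6555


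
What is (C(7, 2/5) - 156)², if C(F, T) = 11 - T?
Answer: 528529/25 ≈ 21141.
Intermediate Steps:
(C(7, 2/5) - 156)² = ((11 - 2/5) - 156)² = ((11 - 1*⅖) - 156)² = ((11 - ⅖) - 156)² = (53/5 - 156)² = (-727/5)² = 528529/25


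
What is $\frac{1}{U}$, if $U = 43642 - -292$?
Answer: $\frac{1}{43934} \approx 2.2761 \cdot 10^{-5}$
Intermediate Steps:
$U = 43934$ ($U = 43642 + 292 = 43934$)
$\frac{1}{U} = \frac{1}{43934}$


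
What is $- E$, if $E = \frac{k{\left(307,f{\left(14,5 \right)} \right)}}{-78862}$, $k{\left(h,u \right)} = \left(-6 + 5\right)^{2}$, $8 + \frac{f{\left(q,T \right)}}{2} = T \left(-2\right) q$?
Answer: $\frac{1}{78862} \approx 1.268 \cdot 10^{-5}$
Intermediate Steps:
$f{\left(q,T \right)} = -16 - 4 T q$ ($f{\left(q,T \right)} = -16 + 2 T \left(-2\right) q = -16 + 2 - 2 T q = -16 + 2 \left(- 2 T q\right) = -16 - 4 T q$)
$k{\left(h,u \right)} = 1$ ($k{\left(h,u \right)} = \left(-1\right)^{2} = 1$)
$E = - \frac{1}{78862}$ ($E = 1 \frac{1}{-78862} = 1 \left(- \frac{1}{78862}\right) = - \frac{1}{78862} \approx -1.268 \cdot 10^{-5}$)
$- E = \left(-1\right) \left(- \frac{1}{78862}\right) = \frac{1}{78862}$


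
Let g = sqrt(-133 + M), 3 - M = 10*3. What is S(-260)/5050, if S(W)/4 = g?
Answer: 8*I*sqrt(10)/2525 ≈ 0.010019*I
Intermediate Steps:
M = -27 (M = 3 - 10*3 = 3 - 1*30 = 3 - 30 = -27)
g = 4*I*sqrt(10) (g = sqrt(-133 - 27) = sqrt(-160) = 4*I*sqrt(10) ≈ 12.649*I)
S(W) = 16*I*sqrt(10) (S(W) = 4*(4*I*sqrt(10)) = 16*I*sqrt(10))
S(-260)/5050 = (16*I*sqrt(10))/5050 = (16*I*sqrt(10))*(1/5050) = 8*I*sqrt(10)/2525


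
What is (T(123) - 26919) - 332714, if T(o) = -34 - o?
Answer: -359790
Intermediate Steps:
(T(123) - 26919) - 332714 = ((-34 - 1*123) - 26919) - 332714 = ((-34 - 123) - 26919) - 332714 = (-157 - 26919) - 332714 = -27076 - 332714 = -359790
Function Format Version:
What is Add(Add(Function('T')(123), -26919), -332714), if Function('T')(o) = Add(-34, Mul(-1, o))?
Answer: -359790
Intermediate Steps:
Add(Add(Function('T')(123), -26919), -332714) = Add(Add(Add(-34, Mul(-1, 123)), -26919), -332714) = Add(Add(Add(-34, -123), -26919), -332714) = Add(Add(-157, -26919), -332714) = Add(-27076, -332714) = -359790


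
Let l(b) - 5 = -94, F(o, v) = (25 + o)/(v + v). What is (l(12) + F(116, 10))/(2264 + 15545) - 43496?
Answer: -1408400629/32380 ≈ -43496.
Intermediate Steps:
F(o, v) = (25 + o)/(2*v) (F(o, v) = (25 + o)/((2*v)) = (25 + o)*(1/(2*v)) = (25 + o)/(2*v))
l(b) = -89 (l(b) = 5 - 94 = -89)
(l(12) + F(116, 10))/(2264 + 15545) - 43496 = (-89 + (½)*(25 + 116)/10)/(2264 + 15545) - 43496 = (-89 + (½)*(⅒)*141)/17809 - 43496 = (-89 + 141/20)*(1/17809) - 43496 = -1639/20*1/17809 - 43496 = -149/32380 - 43496 = -1408400629/32380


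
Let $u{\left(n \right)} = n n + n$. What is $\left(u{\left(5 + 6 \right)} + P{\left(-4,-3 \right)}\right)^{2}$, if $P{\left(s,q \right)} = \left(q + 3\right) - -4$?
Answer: $18496$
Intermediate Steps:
$u{\left(n \right)} = n + n^{2}$ ($u{\left(n \right)} = n^{2} + n = n + n^{2}$)
$P{\left(s,q \right)} = 7 + q$ ($P{\left(s,q \right)} = \left(3 + q\right) + 4 = 7 + q$)
$\left(u{\left(5 + 6 \right)} + P{\left(-4,-3 \right)}\right)^{2} = \left(\left(5 + 6\right) \left(1 + \left(5 + 6\right)\right) + \left(7 - 3\right)\right)^{2} = \left(11 \left(1 + 11\right) + 4\right)^{2} = \left(11 \cdot 12 + 4\right)^{2} = \left(132 + 4\right)^{2} = 136^{2} = 18496$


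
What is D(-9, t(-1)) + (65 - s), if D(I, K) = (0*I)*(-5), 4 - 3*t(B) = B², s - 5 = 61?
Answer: -1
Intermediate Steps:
s = 66 (s = 5 + 61 = 66)
t(B) = 4/3 - B²/3
D(I, K) = 0 (D(I, K) = 0*(-5) = 0)
D(-9, t(-1)) + (65 - s) = 0 + (65 - 1*66) = 0 + (65 - 66) = 0 - 1 = -1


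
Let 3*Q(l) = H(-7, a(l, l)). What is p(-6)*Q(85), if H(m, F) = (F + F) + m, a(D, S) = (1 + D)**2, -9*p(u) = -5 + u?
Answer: 162635/27 ≈ 6023.5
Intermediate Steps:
p(u) = 5/9 - u/9 (p(u) = -(-5 + u)/9 = 5/9 - u/9)
H(m, F) = m + 2*F (H(m, F) = 2*F + m = m + 2*F)
Q(l) = -7/3 + 2*(1 + l)**2/3 (Q(l) = (-7 + 2*(1 + l)**2)/3 = -7/3 + 2*(1 + l)**2/3)
p(-6)*Q(85) = (5/9 - 1/9*(-6))*(-7/3 + 2*(1 + 85)**2/3) = (5/9 + 2/3)*(-7/3 + (2/3)*86**2) = 11*(-7/3 + (2/3)*7396)/9 = 11*(-7/3 + 14792/3)/9 = (11/9)*(14785/3) = 162635/27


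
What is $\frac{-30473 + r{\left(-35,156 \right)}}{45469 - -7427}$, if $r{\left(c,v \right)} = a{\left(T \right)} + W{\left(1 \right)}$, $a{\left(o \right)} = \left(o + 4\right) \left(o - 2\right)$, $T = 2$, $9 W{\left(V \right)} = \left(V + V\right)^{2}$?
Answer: $- \frac{9457}{16416} \approx -0.57608$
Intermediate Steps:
$W{\left(V \right)} = \frac{4 V^{2}}{9}$ ($W{\left(V \right)} = \frac{\left(V + V\right)^{2}}{9} = \frac{\left(2 V\right)^{2}}{9} = \frac{4 V^{2}}{9}$)
$a{\left(o \right)} = \left(-2 + o\right) \left(4 + o\right)$ ($a{\left(o \right)} = \left(4 + o\right) \left(-2 + o\right) = \left(-2 + o\right) \left(4 + o\right)$)
$r{\left(c,v \right)} = \frac{4}{9}$ ($r{\left(c,v \right)} = \left(-8 + 2^{2} + 2 \cdot 2\right) + \frac{4 \cdot 1^{2}}{9} = \left(-8 + 4 + 4\right) + \frac{4}{9} \cdot 1 = 0 + \frac{4}{9} = \frac{4}{9}$)
$\frac{-30473 + r{\left(-35,156 \right)}}{45469 - -7427} = \frac{-30473 + \frac{4}{9}}{45469 - -7427} = - \frac{274253}{9 \left(45469 + 7427\right)} = - \frac{274253}{9 \cdot 52896} = \left(- \frac{274253}{9}\right) \frac{1}{52896} = - \frac{9457}{16416}$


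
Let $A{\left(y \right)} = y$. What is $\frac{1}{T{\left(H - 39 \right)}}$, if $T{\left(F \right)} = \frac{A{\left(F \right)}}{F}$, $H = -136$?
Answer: $1$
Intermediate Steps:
$T{\left(F \right)} = 1$ ($T{\left(F \right)} = \frac{F}{F} = 1$)
$\frac{1}{T{\left(H - 39 \right)}} = 1^{-1} = 1$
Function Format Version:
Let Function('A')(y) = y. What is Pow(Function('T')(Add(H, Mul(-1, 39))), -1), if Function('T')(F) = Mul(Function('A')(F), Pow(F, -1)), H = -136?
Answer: 1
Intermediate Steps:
Function('T')(F) = 1 (Function('T')(F) = Mul(F, Pow(F, -1)) = 1)
Pow(Function('T')(Add(H, Mul(-1, 39))), -1) = Pow(1, -1) = 1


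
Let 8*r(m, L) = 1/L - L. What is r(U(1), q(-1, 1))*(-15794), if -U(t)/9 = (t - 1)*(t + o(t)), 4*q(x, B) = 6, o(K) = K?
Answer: 39485/24 ≈ 1645.2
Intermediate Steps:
q(x, B) = 3/2 (q(x, B) = (¼)*6 = 3/2)
U(t) = -18*t*(-1 + t) (U(t) = -9*(t - 1)*(t + t) = -9*(-1 + t)*2*t = -18*t*(-1 + t))
r(m, L) = -L/8 + 1/(8*L) (r(m, L) = (1/L - L)/8 = -L/8 + 1/(8*L))
r(U(1), q(-1, 1))*(-15794) = ((1 - (3/2)²)/(8*(3/2)))*(-15794) = ((⅛)*(⅔)*(1 - 1*9/4))*(-15794) = ((⅛)*(⅔)*(1 - 9/4))*(-15794) = ((⅛)*(⅔)*(-5/4))*(-15794) = -5/48*(-15794) = 39485/24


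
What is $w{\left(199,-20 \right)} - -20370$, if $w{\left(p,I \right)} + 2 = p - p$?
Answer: $20368$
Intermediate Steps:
$w{\left(p,I \right)} = -2$ ($w{\left(p,I \right)} = -2 + \left(p - p\right) = -2 + 0 = -2$)
$w{\left(199,-20 \right)} - -20370 = -2 - -20370 = -2 + 20370 = 20368$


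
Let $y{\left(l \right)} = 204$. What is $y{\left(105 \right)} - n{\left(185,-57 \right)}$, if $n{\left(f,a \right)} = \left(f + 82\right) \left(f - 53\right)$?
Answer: $-35040$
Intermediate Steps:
$n{\left(f,a \right)} = \left(-53 + f\right) \left(82 + f\right)$ ($n{\left(f,a \right)} = \left(82 + f\right) \left(-53 + f\right) = \left(-53 + f\right) \left(82 + f\right)$)
$y{\left(105 \right)} - n{\left(185,-57 \right)} = 204 - \left(-4346 + 185^{2} + 29 \cdot 185\right) = 204 - \left(-4346 + 34225 + 5365\right) = 204 - 35244 = -35040$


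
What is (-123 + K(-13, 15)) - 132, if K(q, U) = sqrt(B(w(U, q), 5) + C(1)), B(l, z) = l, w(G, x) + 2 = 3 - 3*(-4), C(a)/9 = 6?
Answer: -255 + sqrt(67) ≈ -246.81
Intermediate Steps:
C(a) = 54 (C(a) = 9*6 = 54)
w(G, x) = 13 (w(G, x) = -2 + (3 - 3*(-4)) = -2 + (3 + 12) = -2 + 15 = 13)
K(q, U) = sqrt(67) (K(q, U) = sqrt(13 + 54) = sqrt(67))
(-123 + K(-13, 15)) - 132 = (-123 + sqrt(67)) - 132 = -255 + sqrt(67)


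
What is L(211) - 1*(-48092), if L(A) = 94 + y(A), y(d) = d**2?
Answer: 92707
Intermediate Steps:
L(A) = 94 + A**2
L(211) - 1*(-48092) = (94 + 211**2) - 1*(-48092) = (94 + 44521) + 48092 = 44615 + 48092 = 92707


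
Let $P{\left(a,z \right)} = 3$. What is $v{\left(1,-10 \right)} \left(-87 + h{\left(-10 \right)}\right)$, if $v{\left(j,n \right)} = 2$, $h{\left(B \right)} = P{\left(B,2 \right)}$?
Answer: $-168$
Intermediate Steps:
$h{\left(B \right)} = 3$
$v{\left(1,-10 \right)} \left(-87 + h{\left(-10 \right)}\right) = 2 \left(-87 + 3\right) = 2 \left(-84\right) = -168$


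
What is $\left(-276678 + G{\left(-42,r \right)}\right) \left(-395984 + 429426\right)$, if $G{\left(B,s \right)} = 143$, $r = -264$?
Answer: $-9247883470$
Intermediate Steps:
$\left(-276678 + G{\left(-42,r \right)}\right) \left(-395984 + 429426\right) = \left(-276678 + 143\right) \left(-395984 + 429426\right) = \left(-276535\right) 33442 = -9247883470$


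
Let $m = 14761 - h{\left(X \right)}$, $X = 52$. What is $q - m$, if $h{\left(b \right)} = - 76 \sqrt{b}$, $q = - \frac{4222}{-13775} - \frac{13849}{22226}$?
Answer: $- \frac{4519371188953}{306163150} - 152 \sqrt{13} \approx -15309.0$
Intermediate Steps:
$q = - \frac{96931803}{306163150}$ ($q = \left(-4222\right) \left(- \frac{1}{13775}\right) - \frac{13849}{22226} = \frac{4222}{13775} - \frac{13849}{22226} = - \frac{96931803}{306163150} \approx -0.3166$)
$m = 14761 + 152 \sqrt{13}$ ($m = 14761 - - 76 \sqrt{52} = 14761 - - 76 \cdot 2 \sqrt{13} = 14761 - - 152 \sqrt{13} = 14761 + 152 \sqrt{13} \approx 15309.0$)
$q - m = - \frac{96931803}{306163150} - \left(14761 + 152 \sqrt{13}\right) = - \frac{4519371188953}{306163150} - 152 \sqrt{13}$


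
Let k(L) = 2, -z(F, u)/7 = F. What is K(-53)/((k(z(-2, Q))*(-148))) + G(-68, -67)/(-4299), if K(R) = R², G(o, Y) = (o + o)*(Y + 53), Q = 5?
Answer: -12639475/1272504 ≈ -9.9328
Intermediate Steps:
z(F, u) = -7*F
G(o, Y) = 2*o*(53 + Y) (G(o, Y) = (2*o)*(53 + Y) = 2*o*(53 + Y))
K(-53)/((k(z(-2, Q))*(-148))) + G(-68, -67)/(-4299) = (-53)²/((2*(-148))) + (2*(-68)*(53 - 67))/(-4299) = 2809/(-296) + (2*(-68)*(-14))*(-1/4299) = 2809*(-1/296) + 1904*(-1/4299) = -2809/296 - 1904/4299 = -12639475/1272504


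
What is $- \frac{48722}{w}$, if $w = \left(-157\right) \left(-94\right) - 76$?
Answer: $- \frac{24361}{7341} \approx -3.3185$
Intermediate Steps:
$w = 14682$ ($w = 14758 - 76 = 14682$)
$- \frac{48722}{w} = - \frac{48722}{14682} = \left(-48722\right) \frac{1}{14682} = - \frac{24361}{7341}$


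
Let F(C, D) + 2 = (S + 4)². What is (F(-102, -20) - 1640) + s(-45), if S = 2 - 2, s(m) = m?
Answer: -1671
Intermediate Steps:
S = 0
F(C, D) = 14 (F(C, D) = -2 + (0 + 4)² = -2 + 4² = -2 + 16 = 14)
(F(-102, -20) - 1640) + s(-45) = (14 - 1640) - 45 = -1626 - 45 = -1671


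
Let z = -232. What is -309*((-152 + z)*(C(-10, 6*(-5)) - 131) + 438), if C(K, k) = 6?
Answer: -14967342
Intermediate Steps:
-309*((-152 + z)*(C(-10, 6*(-5)) - 131) + 438) = -309*((-152 - 232)*(6 - 131) + 438) = -309*(-384*(-125) + 438) = -309*(48000 + 438) = -309*48438 = -14967342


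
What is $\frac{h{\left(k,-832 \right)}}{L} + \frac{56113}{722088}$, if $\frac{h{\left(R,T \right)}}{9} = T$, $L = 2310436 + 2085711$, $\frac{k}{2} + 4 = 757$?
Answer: $\frac{241274001667}{3174404994936} \approx 0.076006$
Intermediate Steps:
$k = 1506$ ($k = -8 + 2 \cdot 757 = -8 + 1514 = 1506$)
$L = 4396147$
$h{\left(R,T \right)} = 9 T$
$\frac{h{\left(k,-832 \right)}}{L} + \frac{56113}{722088} = \frac{9 \left(-832\right)}{4396147} + \frac{56113}{722088} = \left(-7488\right) \frac{1}{4396147} + 56113 \cdot \frac{1}{722088} = - \frac{7488}{4396147} + \frac{56113}{722088} = \frac{241274001667}{3174404994936}$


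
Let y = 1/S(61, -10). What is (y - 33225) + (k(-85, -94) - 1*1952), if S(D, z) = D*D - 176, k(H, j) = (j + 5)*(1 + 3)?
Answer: -125964484/3545 ≈ -35533.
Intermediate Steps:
k(H, j) = 20 + 4*j (k(H, j) = (5 + j)*4 = 20 + 4*j)
S(D, z) = -176 + D**2 (S(D, z) = D**2 - 176 = -176 + D**2)
y = 1/3545 (y = 1/(-176 + 61**2) = 1/(-176 + 3721) = 1/3545 ≈ 0.00028209)
(y - 33225) + (k(-85, -94) - 1*1952) = (1/3545 - 33225) + ((20 + 4*(-94)) - 1*1952) = -117782624/3545 + ((20 - 376) - 1952) = -117782624/3545 + (-356 - 1952) = -117782624/3545 - 2308 = -125964484/3545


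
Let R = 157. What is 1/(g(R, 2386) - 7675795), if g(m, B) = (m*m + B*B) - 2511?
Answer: -1/1960661 ≈ -5.1003e-7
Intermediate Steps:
g(m, B) = -2511 + B² + m² (g(m, B) = (m² + B²) - 2511 = (B² + m²) - 2511 = -2511 + B² + m²)
1/(g(R, 2386) - 7675795) = 1/((-2511 + 2386² + 157²) - 7675795) = 1/((-2511 + 5692996 + 24649) - 7675795) = 1/(5715134 - 7675795) = 1/(-1960661) = -1/1960661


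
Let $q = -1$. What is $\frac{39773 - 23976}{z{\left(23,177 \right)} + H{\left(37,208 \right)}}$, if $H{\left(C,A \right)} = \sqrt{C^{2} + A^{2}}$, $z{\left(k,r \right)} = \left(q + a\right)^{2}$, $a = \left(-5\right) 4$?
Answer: $\frac{6966477}{149848} - \frac{15797 \sqrt{44633}}{149848} \approx 24.219$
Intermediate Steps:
$a = -20$
$z{\left(k,r \right)} = 441$ ($z{\left(k,r \right)} = \left(-1 - 20\right)^{2} = \left(-21\right)^{2} = 441$)
$H{\left(C,A \right)} = \sqrt{A^{2} + C^{2}}$
$\frac{39773 - 23976}{z{\left(23,177 \right)} + H{\left(37,208 \right)}} = \frac{39773 - 23976}{441 + \sqrt{208^{2} + 37^{2}}} = \frac{15797}{441 + \sqrt{43264 + 1369}} = \frac{15797}{441 + \sqrt{44633}}$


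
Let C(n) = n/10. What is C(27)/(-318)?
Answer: -9/1060 ≈ -0.0084906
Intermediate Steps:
C(n) = n/10 (C(n) = n*(⅒) = n/10)
C(27)/(-318) = ((⅒)*27)/(-318) = (27/10)*(-1/318) = -9/1060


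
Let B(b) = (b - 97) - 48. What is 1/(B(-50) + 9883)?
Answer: 1/9688 ≈ 0.00010322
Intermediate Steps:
B(b) = -145 + b (B(b) = (-97 + b) - 48 = -145 + b)
1/(B(-50) + 9883) = 1/((-145 - 50) + 9883) = 1/(-195 + 9883) = 1/9688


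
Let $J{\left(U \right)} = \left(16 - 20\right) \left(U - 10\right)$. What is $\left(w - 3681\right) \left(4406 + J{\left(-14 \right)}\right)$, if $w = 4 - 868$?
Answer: $-20461590$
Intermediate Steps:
$J{\left(U \right)} = 40 - 4 U$ ($J{\left(U \right)} = - 4 \left(-10 + U\right) = 40 - 4 U$)
$w = -864$ ($w = 4 - 868 = -864$)
$\left(w - 3681\right) \left(4406 + J{\left(-14 \right)}\right) = \left(-864 - 3681\right) \left(4406 + \left(40 - -56\right)\right) = - 4545 \left(4406 + \left(40 + 56\right)\right) = - 4545 \left(4406 + 96\right) = \left(-4545\right) 4502 = -20461590$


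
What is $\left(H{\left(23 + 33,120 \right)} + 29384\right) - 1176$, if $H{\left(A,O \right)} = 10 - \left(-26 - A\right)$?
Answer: $28300$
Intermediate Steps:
$H{\left(A,O \right)} = 36 + A$ ($H{\left(A,O \right)} = 10 + \left(26 + A\right) = 36 + A$)
$\left(H{\left(23 + 33,120 \right)} + 29384\right) - 1176 = \left(\left(36 + \left(23 + 33\right)\right) + 29384\right) - 1176 = \left(\left(36 + 56\right) + 29384\right) - 1176 = \left(92 + 29384\right) - 1176 = 29476 - 1176 = 28300$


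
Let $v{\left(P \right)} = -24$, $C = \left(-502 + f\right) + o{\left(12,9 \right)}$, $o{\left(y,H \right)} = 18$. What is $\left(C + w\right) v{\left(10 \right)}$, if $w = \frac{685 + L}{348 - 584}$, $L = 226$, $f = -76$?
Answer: $\frac{798426}{59} \approx 13533.0$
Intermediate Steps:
$C = -560$ ($C = \left(-502 - 76\right) + 18 = -578 + 18 = -560$)
$w = - \frac{911}{236}$ ($w = \frac{685 + 226}{348 - 584} = \frac{911}{-236} = 911 \left(- \frac{1}{236}\right) = - \frac{911}{236} \approx -3.8602$)
$\left(C + w\right) v{\left(10 \right)} = \left(-560 - \frac{911}{236}\right) \left(-24\right) = \left(- \frac{133071}{236}\right) \left(-24\right) = \frac{798426}{59}$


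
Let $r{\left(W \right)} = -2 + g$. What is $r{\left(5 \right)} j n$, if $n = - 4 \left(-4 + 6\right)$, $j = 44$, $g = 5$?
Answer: $-1056$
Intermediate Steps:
$n = -8$ ($n = \left(-4\right) 2 = -8$)
$r{\left(W \right)} = 3$ ($r{\left(W \right)} = -2 + 5 = 3$)
$r{\left(5 \right)} j n = 3 \cdot 44 \left(-8\right) = 132 \left(-8\right) = -1056$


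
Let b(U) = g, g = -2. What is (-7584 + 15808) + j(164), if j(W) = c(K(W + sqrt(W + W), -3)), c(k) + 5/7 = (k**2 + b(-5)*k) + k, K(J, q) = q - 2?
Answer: 57773/7 ≈ 8253.3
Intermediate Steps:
b(U) = -2
K(J, q) = -2 + q
c(k) = -5/7 + k**2 - k (c(k) = -5/7 + ((k**2 - 2*k) + k) = -5/7 + (k**2 - k) = -5/7 + k**2 - k)
j(W) = 205/7 (j(W) = -5/7 + (-2 - 3)**2 - (-2 - 3) = -5/7 + (-5)**2 - 1*(-5) = -5/7 + 25 + 5 = 205/7)
(-7584 + 15808) + j(164) = (-7584 + 15808) + 205/7 = 8224 + 205/7 = 57773/7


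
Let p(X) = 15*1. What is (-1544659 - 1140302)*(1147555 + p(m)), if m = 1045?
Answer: -3081180694770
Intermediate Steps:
p(X) = 15
(-1544659 - 1140302)*(1147555 + p(m)) = (-1544659 - 1140302)*(1147555 + 15) = -2684961*1147570 = -3081180694770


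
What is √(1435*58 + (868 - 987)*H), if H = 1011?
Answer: I*√37079 ≈ 192.56*I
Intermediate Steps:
√(1435*58 + (868 - 987)*H) = √(1435*58 + (868 - 987)*1011) = √(83230 - 119*1011) = √(83230 - 120309) = √(-37079) = I*√37079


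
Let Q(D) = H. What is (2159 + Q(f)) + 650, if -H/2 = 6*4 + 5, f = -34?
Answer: 2751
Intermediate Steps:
H = -58 (H = -2*(6*4 + 5) = -2*(24 + 5) = -2*29 = -58)
Q(D) = -58
(2159 + Q(f)) + 650 = (2159 - 58) + 650 = 2101 + 650 = 2751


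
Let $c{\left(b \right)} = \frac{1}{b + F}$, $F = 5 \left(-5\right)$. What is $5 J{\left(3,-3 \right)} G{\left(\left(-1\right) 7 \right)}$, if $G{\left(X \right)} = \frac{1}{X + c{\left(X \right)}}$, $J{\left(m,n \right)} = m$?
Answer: $- \frac{32}{15} \approx -2.1333$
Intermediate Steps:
$F = -25$
$c{\left(b \right)} = \frac{1}{-25 + b}$ ($c{\left(b \right)} = \frac{1}{b - 25} = \frac{1}{-25 + b}$)
$G{\left(X \right)} = \frac{1}{X + \frac{1}{-25 + X}}$
$5 J{\left(3,-3 \right)} G{\left(\left(-1\right) 7 \right)} = 5 \cdot 3 \frac{-25 - 7}{1 + \left(-1\right) 7 \left(-25 - 7\right)} = 15 \frac{-25 - 7}{1 - 7 \left(-25 - 7\right)} = 15 \frac{1}{1 - -224} \left(-32\right) = 15 \frac{1}{1 + 224} \left(-32\right) = 15 \cdot \frac{1}{225} \left(-32\right) = 15 \left(- \frac{32}{225}\right) = - \frac{32}{15}$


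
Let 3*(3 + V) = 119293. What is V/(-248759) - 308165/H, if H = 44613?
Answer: -78432689599/11097885267 ≈ -7.0674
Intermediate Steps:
V = 119284/3 (V = -3 + (⅓)*119293 = -3 + 119293/3 = 119284/3 ≈ 39761.)
V/(-248759) - 308165/H = (119284/3)/(-248759) - 308165/44613 = (119284/3)*(-1/248759) - 308165*1/44613 = -119284/746277 - 308165/44613 = -78432689599/11097885267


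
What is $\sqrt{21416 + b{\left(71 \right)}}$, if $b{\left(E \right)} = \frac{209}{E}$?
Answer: $\frac{\sqrt{107972895}}{71} \approx 146.35$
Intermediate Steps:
$\sqrt{21416 + b{\left(71 \right)}} = \sqrt{21416 + \frac{209}{71}} = \sqrt{\frac{1520745}{71}} = \frac{\sqrt{107972895}}{71}$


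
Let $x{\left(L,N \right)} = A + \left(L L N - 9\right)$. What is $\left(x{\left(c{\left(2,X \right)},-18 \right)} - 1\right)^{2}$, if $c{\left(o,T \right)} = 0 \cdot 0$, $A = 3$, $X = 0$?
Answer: $49$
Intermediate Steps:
$c{\left(o,T \right)} = 0$
$x{\left(L,N \right)} = -6 + N L^{2}$ ($x{\left(L,N \right)} = 3 + \left(L L N - 9\right) = 3 + \left(L^{2} N - 9\right) = 3 + \left(N L^{2} - 9\right) = 3 + \left(-9 + N L^{2}\right) = -6 + N L^{2}$)
$\left(x{\left(c{\left(2,X \right)},-18 \right)} - 1\right)^{2} = \left(\left(-6 - 18 \cdot 0^{2}\right) - 1\right)^{2} = \left(\left(-6 - 0\right) - 1\right)^{2} = \left(\left(-6 + 0\right) - 1\right)^{2} = \left(-6 - 1\right)^{2} = \left(-7\right)^{2} = 49$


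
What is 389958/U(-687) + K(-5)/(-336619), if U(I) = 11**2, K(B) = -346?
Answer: 131267313868/40730899 ≈ 3222.8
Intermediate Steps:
U(I) = 121
389958/U(-687) + K(-5)/(-336619) = 389958/121 - 346/(-336619) = 389958*(1/121) - 346*(-1/336619) = 389958/121 + 346/336619 = 131267313868/40730899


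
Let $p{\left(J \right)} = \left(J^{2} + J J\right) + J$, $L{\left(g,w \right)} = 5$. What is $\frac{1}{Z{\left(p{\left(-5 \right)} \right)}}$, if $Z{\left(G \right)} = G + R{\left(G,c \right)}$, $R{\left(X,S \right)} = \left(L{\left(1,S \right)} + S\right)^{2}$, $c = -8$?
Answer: $\frac{1}{54} \approx 0.018519$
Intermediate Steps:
$R{\left(X,S \right)} = \left(5 + S\right)^{2}$
$p{\left(J \right)} = J + 2 J^{2}$ ($p{\left(J \right)} = \left(J^{2} + J^{2}\right) + J = 2 J^{2} + J = J + 2 J^{2}$)
$Z{\left(G \right)} = 9 + G$ ($Z{\left(G \right)} = G + \left(5 - 8\right)^{2} = G + \left(-3\right)^{2} = G + 9 = 9 + G$)
$\frac{1}{Z{\left(p{\left(-5 \right)} \right)}} = \frac{1}{9 - 5 \left(1 + 2 \left(-5\right)\right)} = \frac{1}{9 - 5 \left(1 - 10\right)} = \frac{1}{9 - -45} = \frac{1}{9 + 45} = \frac{1}{54}$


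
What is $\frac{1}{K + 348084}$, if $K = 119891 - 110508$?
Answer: $\frac{1}{357467} \approx 2.7975 \cdot 10^{-6}$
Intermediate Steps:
$K = 9383$
$\frac{1}{K + 348084} = \frac{1}{9383 + 348084} = \frac{1}{357467}$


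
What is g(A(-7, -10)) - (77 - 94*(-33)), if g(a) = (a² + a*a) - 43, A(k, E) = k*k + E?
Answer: -180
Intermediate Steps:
A(k, E) = E + k² (A(k, E) = k² + E = E + k²)
g(a) = -43 + 2*a² (g(a) = (a² + a²) - 43 = 2*a² - 43 = -43 + 2*a²)
g(A(-7, -10)) - (77 - 94*(-33)) = (-43 + 2*(-10 + (-7)²)²) - (77 - 94*(-33)) = (-43 + 2*(-10 + 49)²) - (77 + 3102) = (-43 + 2*39²) - 1*3179 = (-43 + 2*1521) - 3179 = (-43 + 3042) - 3179 = 2999 - 3179 = -180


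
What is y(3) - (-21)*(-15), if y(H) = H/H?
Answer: -314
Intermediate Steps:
y(H) = 1
y(3) - (-21)*(-15) = 1 - (-21)*(-15) = 1 - 1*315 = 1 - 315 = -314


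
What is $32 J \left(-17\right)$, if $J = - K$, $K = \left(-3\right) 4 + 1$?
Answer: $-5984$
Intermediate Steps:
$K = -11$ ($K = -12 + 1 = -11$)
$J = 11$ ($J = \left(-1\right) \left(-11\right) = 11$)
$32 J \left(-17\right) = 32 \cdot 11 \left(-17\right) = 352 \left(-17\right) = -5984$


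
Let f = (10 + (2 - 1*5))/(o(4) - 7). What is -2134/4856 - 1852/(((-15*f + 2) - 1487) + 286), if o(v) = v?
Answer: 813667/706548 ≈ 1.1516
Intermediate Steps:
f = -7/3 (f = (10 + (2 - 1*5))/(4 - 7) = (10 + (2 - 5))/(-3) = (10 - 3)*(-⅓) = 7*(-⅓) = -7/3 ≈ -2.3333)
-2134/4856 - 1852/(((-15*f + 2) - 1487) + 286) = -2134/4856 - 1852/(((-15*(-7/3) + 2) - 1487) + 286) = -2134*1/4856 - 1852/(((35 + 2) - 1487) + 286) = -1067/2428 - 1852/((37 - 1487) + 286) = -1067/2428 - 1852/(-1450 + 286) = -1067/2428 - 1852/(-1164) = -1067/2428 - 1852*(-1/1164) = -1067/2428 + 463/291 = 813667/706548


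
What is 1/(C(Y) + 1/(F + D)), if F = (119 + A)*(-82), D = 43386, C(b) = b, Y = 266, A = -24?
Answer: 35596/9468537 ≈ 0.0037594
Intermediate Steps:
F = -7790 (F = (119 - 24)*(-82) = 95*(-82) = -7790)
1/(C(Y) + 1/(F + D)) = 1/(266 + 1/(-7790 + 43386)) = 1/(266 + 1/35596) = 1/(9468537/35596) = 35596/9468537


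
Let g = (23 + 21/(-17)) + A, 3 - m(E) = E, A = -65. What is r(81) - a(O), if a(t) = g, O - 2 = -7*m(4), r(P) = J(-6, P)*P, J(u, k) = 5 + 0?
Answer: 7620/17 ≈ 448.24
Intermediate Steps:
J(u, k) = 5
r(P) = 5*P
m(E) = 3 - E
O = 9 (O = 2 - 7*(3 - 1*4) = 2 - 7*(3 - 4) = 2 - 7*(-1) = 2 + 7 = 9)
g = -735/17 (g = (23 + 21/(-17)) - 65 = (23 + 21*(-1/17)) - 65 = (23 - 21/17) - 65 = 370/17 - 65 = -735/17 ≈ -43.235)
a(t) = -735/17
r(81) - a(O) = 5*81 - 1*(-735/17) = 405 + 735/17 = 7620/17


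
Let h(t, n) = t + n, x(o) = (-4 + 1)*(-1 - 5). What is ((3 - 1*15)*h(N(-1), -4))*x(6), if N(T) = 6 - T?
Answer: -648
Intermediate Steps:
x(o) = 18 (x(o) = -3*(-6) = 18)
h(t, n) = n + t
((3 - 1*15)*h(N(-1), -4))*x(6) = ((3 - 1*15)*(-4 + (6 - 1*(-1))))*18 = ((3 - 15)*(-4 + (6 + 1)))*18 = -12*(-4 + 7)*18 = -12*3*18 = -36*18 = -648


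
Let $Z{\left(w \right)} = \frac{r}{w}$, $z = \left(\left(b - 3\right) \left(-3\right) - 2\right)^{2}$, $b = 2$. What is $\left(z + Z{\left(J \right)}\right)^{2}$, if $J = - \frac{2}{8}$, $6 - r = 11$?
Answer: $441$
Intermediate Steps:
$r = -5$ ($r = 6 - 11 = -5$)
$J = - \frac{1}{4}$ ($J = \left(-2\right) \frac{1}{8} = - \frac{1}{4} \approx -0.25$)
$z = 1$ ($z = \left(\left(2 - 3\right) \left(-3\right) - 2\right)^{2} = \left(\left(-1\right) \left(-3\right) - 2\right)^{2} = \left(3 - 2\right)^{2} = 1^{2} = 1$)
$Z{\left(w \right)} = - \frac{5}{w}$
$\left(z + Z{\left(J \right)}\right)^{2} = \left(1 - \frac{5}{- \frac{1}{4}}\right)^{2} = \left(1 - -20\right)^{2} = \left(1 + 20\right)^{2} = 21^{2} = 441$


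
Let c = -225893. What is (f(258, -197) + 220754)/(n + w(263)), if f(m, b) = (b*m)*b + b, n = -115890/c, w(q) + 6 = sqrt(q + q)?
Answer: 1432593285210362898/12652130817575 + 522180153059255271*sqrt(526)/25304261635150 ≈ 5.8651e+5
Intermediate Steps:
w(q) = -6 + sqrt(2)*sqrt(q) (w(q) = -6 + sqrt(q + q) = -6 + sqrt(2*q) = -6 + sqrt(2)*sqrt(q))
n = 115890/225893 (n = -115890/(-225893) = -115890*(-1/225893) = 115890/225893 ≈ 0.51303)
f(m, b) = b + m*b**2 (f(m, b) = m*b**2 + b = b + m*b**2)
(f(258, -197) + 220754)/(n + w(263)) = (-197*(1 - 197*258) + 220754)/(115890/225893 + (-6 + sqrt(2)*sqrt(263))) = (-197*(1 - 50826) + 220754)/(115890/225893 + (-6 + sqrt(526))) = (-197*(-50825) + 220754)/(-1239468/225893 + sqrt(526)) = (10012525 + 220754)/(-1239468/225893 + sqrt(526)) = 10233279/(-1239468/225893 + sqrt(526))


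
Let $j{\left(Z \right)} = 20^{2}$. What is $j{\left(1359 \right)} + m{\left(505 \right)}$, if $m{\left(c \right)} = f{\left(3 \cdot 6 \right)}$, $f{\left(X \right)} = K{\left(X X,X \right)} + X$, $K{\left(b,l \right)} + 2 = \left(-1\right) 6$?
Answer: $410$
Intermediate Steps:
$K{\left(b,l \right)} = -8$ ($K{\left(b,l \right)} = -2 - 6 = -8$)
$f{\left(X \right)} = -8 + X$
$m{\left(c \right)} = 10$ ($m{\left(c \right)} = -8 + 3 \cdot 6 = -8 + 18 = 10$)
$j{\left(Z \right)} = 400$
$j{\left(1359 \right)} + m{\left(505 \right)} = 400 + 10 = 410$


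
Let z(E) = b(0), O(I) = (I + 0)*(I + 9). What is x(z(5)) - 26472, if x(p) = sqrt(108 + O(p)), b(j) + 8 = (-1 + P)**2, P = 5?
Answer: -26472 + 2*sqrt(61) ≈ -26456.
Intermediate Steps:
O(I) = I*(9 + I)
b(j) = 8 (b(j) = -8 + (-1 + 5)**2 = -8 + 4**2 = -8 + 16 = 8)
z(E) = 8
x(p) = sqrt(108 + p*(9 + p))
x(z(5)) - 26472 = sqrt(108 + 8*(9 + 8)) - 26472 = sqrt(108 + 8*17) - 26472 = sqrt(108 + 136) - 26472 = sqrt(244) - 26472 = 2*sqrt(61) - 26472 = -26472 + 2*sqrt(61)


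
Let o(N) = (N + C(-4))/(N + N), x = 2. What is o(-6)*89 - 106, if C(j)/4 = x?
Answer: -725/6 ≈ -120.83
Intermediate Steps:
C(j) = 8 (C(j) = 4*2 = 8)
o(N) = (8 + N)/(2*N) (o(N) = (N + 8)/(N + N) = (8 + N)/((2*N)) = (8 + N)*(1/(2*N)) = (8 + N)/(2*N))
o(-6)*89 - 106 = ((½)*(8 - 6)/(-6))*89 - 106 = ((½)*(-⅙)*2)*89 - 106 = -⅙*89 - 106 = -89/6 - 106 = -725/6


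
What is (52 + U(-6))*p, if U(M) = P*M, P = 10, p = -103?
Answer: 824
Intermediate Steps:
U(M) = 10*M
(52 + U(-6))*p = (52 + 10*(-6))*(-103) = (52 - 60)*(-103) = -8*(-103) = 824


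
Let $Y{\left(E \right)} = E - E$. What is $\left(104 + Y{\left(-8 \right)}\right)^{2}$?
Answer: $10816$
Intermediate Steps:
$Y{\left(E \right)} = 0$
$\left(104 + Y{\left(-8 \right)}\right)^{2} = \left(104 + 0\right)^{2} = 104^{2} = 10816$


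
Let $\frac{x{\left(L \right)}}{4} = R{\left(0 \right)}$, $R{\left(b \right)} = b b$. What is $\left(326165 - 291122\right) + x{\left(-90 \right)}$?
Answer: $35043$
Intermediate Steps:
$R{\left(b \right)} = b^{2}$
$x{\left(L \right)} = 0$ ($x{\left(L \right)} = 4 \cdot 0^{2} = 4 \cdot 0 = 0$)
$\left(326165 - 291122\right) + x{\left(-90 \right)} = \left(326165 - 291122\right) + 0 = 35043 + 0 = 35043$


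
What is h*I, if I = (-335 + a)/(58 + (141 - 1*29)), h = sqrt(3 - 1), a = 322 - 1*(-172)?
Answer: 159*sqrt(2)/170 ≈ 1.3227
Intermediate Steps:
a = 494 (a = 322 + 172 = 494)
h = sqrt(2) ≈ 1.4142
I = 159/170 (I = (-335 + 494)/(58 + (141 - 1*29)) = 159/(58 + (141 - 29)) = 159/(58 + 112) = 159/170 ≈ 0.93529)
h*I = sqrt(2)*(159/170) = 159*sqrt(2)/170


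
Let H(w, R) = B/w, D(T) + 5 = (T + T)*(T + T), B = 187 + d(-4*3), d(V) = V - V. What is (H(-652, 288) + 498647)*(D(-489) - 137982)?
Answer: 266107826901529/652 ≈ 4.0814e+11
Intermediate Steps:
d(V) = 0
B = 187 (B = 187 + 0 = 187)
D(T) = -5 + 4*T² (D(T) = -5 + (T + T)*(T + T) = -5 + (2*T)*(2*T) = -5 + 4*T²)
H(w, R) = 187/w
(H(-652, 288) + 498647)*(D(-489) - 137982) = (187/(-652) + 498647)*((-5 + 4*(-489)²) - 137982) = (187*(-1/652) + 498647)*((-5 + 4*239121) - 137982) = (-187/652 + 498647)*((-5 + 956484) - 137982) = 325117657*(956479 - 137982)/652 = (325117657/652)*818497 = 266107826901529/652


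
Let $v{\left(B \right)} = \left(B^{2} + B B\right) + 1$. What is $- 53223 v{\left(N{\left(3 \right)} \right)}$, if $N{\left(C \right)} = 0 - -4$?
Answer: $-1756359$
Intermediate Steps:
$N{\left(C \right)} = 4$ ($N{\left(C \right)} = 0 + 4 = 4$)
$v{\left(B \right)} = 1 + 2 B^{2}$ ($v{\left(B \right)} = \left(B^{2} + B^{2}\right) + 1 = 2 B^{2} + 1 = 1 + 2 B^{2}$)
$- 53223 v{\left(N{\left(3 \right)} \right)} = - 53223 \left(1 + 2 \cdot 4^{2}\right) = - 53223 \left(1 + 2 \cdot 16\right) = - 53223 \left(1 + 32\right) = \left(-53223\right) 33 = -1756359$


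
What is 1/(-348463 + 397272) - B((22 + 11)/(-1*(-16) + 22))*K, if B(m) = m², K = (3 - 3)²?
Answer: 1/48809 ≈ 2.0488e-5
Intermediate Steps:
K = 0 (K = 0² = 0)
1/(-348463 + 397272) - B((22 + 11)/(-1*(-16) + 22))*K = 1/(-348463 + 397272) - ((22 + 11)/(-1*(-16) + 22))²*0 = 1/48809 - (33/(16 + 22))²*0 = 1/48809 - (33/38)²*0 = 1/48809 - 1089*0/1444 = 1/48809 - 1*0 = 1/48809 + 0 = 1/48809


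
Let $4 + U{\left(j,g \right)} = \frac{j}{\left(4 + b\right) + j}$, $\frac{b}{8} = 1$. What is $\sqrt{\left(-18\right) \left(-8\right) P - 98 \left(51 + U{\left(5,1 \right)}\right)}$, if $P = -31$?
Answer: $\frac{2 i \sqrt{657390}}{17} \approx 95.388 i$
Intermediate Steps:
$b = 8$ ($b = 8 \cdot 1 = 8$)
$U{\left(j,g \right)} = -4 + \frac{j}{12 + j}$ ($U{\left(j,g \right)} = -4 + \frac{j}{\left(4 + 8\right) + j} = -4 + \frac{j}{12 + j}$)
$\sqrt{\left(-18\right) \left(-8\right) P - 98 \left(51 + U{\left(5,1 \right)}\right)} = \sqrt{\left(-18\right) \left(-8\right) \left(-31\right) - 98 \left(51 + \frac{3 \left(-16 - 5\right)}{12 + 5}\right)} = \sqrt{144 \left(-31\right) - 98 \left(51 + \frac{3 \left(-16 - 5\right)}{17}\right)} = \sqrt{-4464 - 98 \left(51 + 3 \cdot \frac{1}{17} \left(-21\right)\right)} = \sqrt{-4464 - 98 \left(51 - \frac{63}{17}\right)} = \sqrt{-4464 - \frac{78792}{17}} = \sqrt{- \frac{154680}{17}} = \frac{2 i \sqrt{657390}}{17}$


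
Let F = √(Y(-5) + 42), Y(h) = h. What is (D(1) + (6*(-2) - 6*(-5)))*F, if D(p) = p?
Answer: 19*√37 ≈ 115.57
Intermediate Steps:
F = √37 (F = √(-5 + 42) = √37 ≈ 6.0828)
(D(1) + (6*(-2) - 6*(-5)))*F = (1 + (6*(-2) - 6*(-5)))*√37 = (1 + (-12 + 30))*√37 = (1 + 18)*√37 = 19*√37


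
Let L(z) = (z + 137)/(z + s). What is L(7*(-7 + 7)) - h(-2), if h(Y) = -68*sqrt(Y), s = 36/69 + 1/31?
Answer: 97681/395 + 68*I*sqrt(2) ≈ 247.29 + 96.167*I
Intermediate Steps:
s = 395/713 (s = 36*(1/69) + 1*(1/31) = 12/23 + 1/31 = 395/713 ≈ 0.55400)
L(z) = (137 + z)/(395/713 + z) (L(z) = (z + 137)/(z + 395/713) = (137 + z)/(395/713 + z))
L(7*(-7 + 7)) - h(-2) = 713*(137 + 7*(-7 + 7))/(395 + 713*(7*(-7 + 7))) - (-68)*sqrt(-2) = 713*(137 + 7*0)/(395 + 713*(7*0)) - (-68)*I*sqrt(2) = 713*(137 + 0)/(395 + 713*0) - (-68)*I*sqrt(2) = 713*137/(395 + 0) + 68*I*sqrt(2) = 713*137/395 + 68*I*sqrt(2) = 713*(1/395)*137 + 68*I*sqrt(2) = 97681/395 + 68*I*sqrt(2)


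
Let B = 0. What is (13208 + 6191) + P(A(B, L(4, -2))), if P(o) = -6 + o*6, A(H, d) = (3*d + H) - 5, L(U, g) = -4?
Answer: 19291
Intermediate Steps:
A(H, d) = -5 + H + 3*d (A(H, d) = (H + 3*d) - 5 = -5 + H + 3*d)
P(o) = -6 + 6*o
(13208 + 6191) + P(A(B, L(4, -2))) = (13208 + 6191) + (-6 + 6*(-5 + 0 + 3*(-4))) = 19399 + (-6 + 6*(-5 + 0 - 12)) = 19399 + (-6 + 6*(-17)) = 19399 + (-6 - 102) = 19399 - 108 = 19291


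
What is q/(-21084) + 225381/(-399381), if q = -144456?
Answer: 1470584687/233904139 ≈ 6.2871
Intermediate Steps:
q/(-21084) + 225381/(-399381) = -144456/(-21084) + 225381/(-399381) = -144456*(-1/21084) + 225381*(-1/399381) = 12038/1757 - 75127/133127 = 1470584687/233904139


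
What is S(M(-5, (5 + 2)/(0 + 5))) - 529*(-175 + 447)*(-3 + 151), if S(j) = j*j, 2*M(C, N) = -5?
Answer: -85181671/4 ≈ -2.1295e+7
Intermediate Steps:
M(C, N) = -5/2 (M(C, N) = (½)*(-5) = -5/2)
S(j) = j²
S(M(-5, (5 + 2)/(0 + 5))) - 529*(-175 + 447)*(-3 + 151) = (-5/2)² - 529*(-175 + 447)*(-3 + 151) = 25/4 - 143888*148 = 25/4 - 529*40256 = 25/4 - 21295424 = -85181671/4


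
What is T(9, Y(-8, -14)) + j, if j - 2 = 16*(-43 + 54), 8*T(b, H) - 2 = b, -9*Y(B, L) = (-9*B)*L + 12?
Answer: 1435/8 ≈ 179.38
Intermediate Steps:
Y(B, L) = -4/3 + B*L (Y(B, L) = -((-9*B)*L + 12)/9 = -(-9*B*L + 12)/9 = -(12 - 9*B*L)/9 = -4/3 + B*L)
T(b, H) = ¼ + b/8
j = 178 (j = 2 + 16*(-43 + 54) = 2 + 16*11 = 2 + 176 = 178)
T(9, Y(-8, -14)) + j = (¼ + (⅛)*9) + 178 = (¼ + 9/8) + 178 = 11/8 + 178 = 1435/8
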